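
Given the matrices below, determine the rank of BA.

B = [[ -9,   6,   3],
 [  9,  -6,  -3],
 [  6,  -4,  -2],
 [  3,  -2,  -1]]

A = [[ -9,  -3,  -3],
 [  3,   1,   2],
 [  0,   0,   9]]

1

First compute BA:
[[ 99,  33,  66],
 [-99, -33, -66],
 [-66, -22, -44],
 [-33, -11, -22]]
Now row reduce the product.
R2 ← R2 + R1: [0, 0, 0]
R3 ← R3 + (2/3)·R1: [0, 0, 0]
R4 ← R4 + (1/3)·R1: [0, 0, 0]
1 nonzero row, so rank(BA) = 1.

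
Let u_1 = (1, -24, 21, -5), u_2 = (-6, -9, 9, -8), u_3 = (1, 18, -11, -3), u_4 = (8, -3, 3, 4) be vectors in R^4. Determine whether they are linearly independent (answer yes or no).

Form the matrix with these vectors as rows and row reduce.
R2 ← R2 + (6)·R1: [0, -153, 135, -38]
R3 ← R3 − R1: [0, 42, -32, 2]
R4 ← R4 − (8)·R1: [0, 189, -165, 44]
R3 ← R3 + (14/51)·R2: [0, 0, 86/17, -430/51]
R4 ← R4 + (21/17)·R2: [0, 0, 30/17, -50/17]
R4 ← R4 − (15/43)·R3: [0, 0, 0, 0]
3 nonzero rows, so the 4 vectors span a space of dimension 3.
Since 3 < 4, the vectors are linearly dependent.

no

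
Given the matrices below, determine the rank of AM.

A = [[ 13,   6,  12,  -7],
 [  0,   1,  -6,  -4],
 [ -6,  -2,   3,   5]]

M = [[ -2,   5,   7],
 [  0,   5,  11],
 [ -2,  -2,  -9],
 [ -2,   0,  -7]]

First compute AM:
[[-36,  71,  98],
 [ 20,  17,  93],
 [ -4, -46, -126]]
Now row reduce the product.
R2 ← R2 + (5/9)·R1: [0, 508/9, 1327/9]
R3 ← R3 − (1/9)·R1: [0, -485/9, -1232/9]
R3 ← R3 + (485/508)·R2: [0, 0, 1971/508]
3 nonzero rows, so rank(AM) = 3.

3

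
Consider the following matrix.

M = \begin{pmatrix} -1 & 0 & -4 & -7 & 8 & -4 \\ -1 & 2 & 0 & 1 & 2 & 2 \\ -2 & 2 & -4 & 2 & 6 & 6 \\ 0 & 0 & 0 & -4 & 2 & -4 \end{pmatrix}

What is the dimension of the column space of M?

Row reduce to echelon form.
R2 ← R2 − R1: [0, 2, 4, 8, -6, 6]
R3 ← R3 − (2)·R1: [0, 2, 4, 16, -10, 14]
R3 ← R3 − R2: [0, 0, 0, 8, -4, 8]
R4 ← R4 + (1/2)·R3: [0, 0, 0, 0, 0, 0]
Echelon form has 3 nonzero rows, so rank(M) = 3.
The column space has dimension equal to the rank: 3.

3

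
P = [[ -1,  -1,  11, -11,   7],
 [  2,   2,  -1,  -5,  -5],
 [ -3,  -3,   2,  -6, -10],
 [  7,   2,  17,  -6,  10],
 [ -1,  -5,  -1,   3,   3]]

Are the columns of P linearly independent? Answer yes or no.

yes

Row reduce P to echelon form.
R2 ← R2 + (2)·R1: [0, 0, 21, -27, 9]
R3 ← R3 − (3)·R1: [0, 0, -31, 27, -31]
R4 ← R4 + (7)·R1: [0, -5, 94, -83, 59]
R5 ← R5 − R1: [0, -4, -12, 14, -4]
Swap R2 ↔ R4
R5 ← R5 − (4/5)·R2: [0, 0, -436/5, 402/5, -256/5]
R4 ← R4 + (21/31)·R3: [0, 0, 0, -270/31, -12]
R5 ← R5 − (436/155)·R3: [0, 0, 0, 138/31, 36]
R5 ← R5 + (23/45)·R4: [0, 0, 0, 0, 448/15]
5 pivots among 5 columns.
Every column is a pivot column, so the columns are linearly independent.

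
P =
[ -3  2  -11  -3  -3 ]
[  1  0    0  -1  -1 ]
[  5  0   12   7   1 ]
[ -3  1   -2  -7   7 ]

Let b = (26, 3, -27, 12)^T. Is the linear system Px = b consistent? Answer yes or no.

yes

Row reduce the augmented matrix [P | b].
R2 ← R2 + (1/3)·R1: [0, 2/3, -11/3, -2, -2, 35/3]
R3 ← R3 + (5/3)·R1: [0, 10/3, -19/3, 2, -4, 49/3]
R4 ← R4 − R1: [0, -1, 9, -4, 10, -14]
R3 ← R3 − (5)·R2: [0, 0, 12, 12, 6, -42]
R4 ← R4 + (3/2)·R2: [0, 0, 7/2, -7, 7, 7/2]
R4 ← R4 − (7/24)·R3: [0, 0, 0, -21/2, 21/4, 63/4]
The echelon form has 4 nonzero rows, and every pivot lies in the first 5 columns, so rank(P) = rank([P|b]) = 4.
The system is consistent.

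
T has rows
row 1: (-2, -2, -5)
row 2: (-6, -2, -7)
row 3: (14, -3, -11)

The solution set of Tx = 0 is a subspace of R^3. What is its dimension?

Row reduce to echelon form.
R2 ← R2 − (3)·R1: [0, 4, 8]
R3 ← R3 + (7)·R1: [0, -17, -46]
R3 ← R3 + (17/4)·R2: [0, 0, -12]
3 nonzero rows, so rank(T) = 3.
T has 3 columns; by rank–nullity, nullity = 3 − 3 = 0.

0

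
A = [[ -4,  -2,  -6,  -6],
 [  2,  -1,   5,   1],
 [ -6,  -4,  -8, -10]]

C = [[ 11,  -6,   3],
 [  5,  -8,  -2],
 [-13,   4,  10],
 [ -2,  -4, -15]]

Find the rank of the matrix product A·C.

2

First compute AC:
[[ 36,  40,  22],
 [-50,  12,  43],
 [ 38,  76,  60]]
Now row reduce the product.
R2 ← R2 + (25/18)·R1: [0, 608/9, 662/9]
R3 ← R3 − (19/18)·R1: [0, 304/9, 331/9]
R3 ← R3 − (1/2)·R2: [0, 0, 0]
2 nonzero rows, so rank(AC) = 2.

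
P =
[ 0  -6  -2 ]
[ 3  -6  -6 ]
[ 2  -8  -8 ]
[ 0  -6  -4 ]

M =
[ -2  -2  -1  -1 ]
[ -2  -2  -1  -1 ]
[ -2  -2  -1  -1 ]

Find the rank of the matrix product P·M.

1

First compute PM:
[[ 16,  16,   8,   8],
 [ 18,  18,   9,   9],
 [ 28,  28,  14,  14],
 [ 20,  20,  10,  10]]
Now row reduce the product.
R2 ← R2 − (9/8)·R1: [0, 0, 0, 0]
R3 ← R3 − (7/4)·R1: [0, 0, 0, 0]
R4 ← R4 − (5/4)·R1: [0, 0, 0, 0]
1 nonzero row, so rank(PM) = 1.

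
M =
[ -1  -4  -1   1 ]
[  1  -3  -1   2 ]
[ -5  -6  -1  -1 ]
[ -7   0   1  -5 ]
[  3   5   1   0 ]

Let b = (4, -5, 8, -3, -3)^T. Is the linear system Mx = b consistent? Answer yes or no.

Row reduce the augmented matrix [M | b].
R2 ← R2 + R1: [0, -7, -2, 3, -1]
R3 ← R3 − (5)·R1: [0, 14, 4, -6, -12]
R4 ← R4 − (7)·R1: [0, 28, 8, -12, -31]
R5 ← R5 + (3)·R1: [0, -7, -2, 3, 9]
R3 ← R3 + (2)·R2: [0, 0, 0, 0, -14]
R4 ← R4 + (4)·R2: [0, 0, 0, 0, -35]
R5 ← R5 − R2: [0, 0, 0, 0, 10]
R4 ← R4 − (5/2)·R3: [0, 0, 0, 0, 0]
R5 ← R5 + (5/7)·R3: [0, 0, 0, 0, 0]
The echelon form has 3 nonzero rows; the last pivot sits in the augmented column, so rank(M) = 2 but rank([M|b]) = 3.
Since the ranks differ, the system is inconsistent.

no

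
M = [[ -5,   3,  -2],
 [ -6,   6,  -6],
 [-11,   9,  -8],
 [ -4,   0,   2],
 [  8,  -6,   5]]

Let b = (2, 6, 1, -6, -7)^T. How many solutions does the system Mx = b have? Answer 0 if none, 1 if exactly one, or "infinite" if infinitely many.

Row reduce the augmented matrix [M | b].
R2 ← R2 − (6/5)·R1: [0, 12/5, -18/5, 18/5]
R3 ← R3 − (11/5)·R1: [0, 12/5, -18/5, -17/5]
R4 ← R4 − (4/5)·R1: [0, -12/5, 18/5, -38/5]
R5 ← R5 + (8/5)·R1: [0, -6/5, 9/5, -19/5]
R3 ← R3 − R2: [0, 0, 0, -7]
R4 ← R4 + R2: [0, 0, 0, -4]
R5 ← R5 + (1/2)·R2: [0, 0, 0, -2]
R4 ← R4 − (4/7)·R3: [0, 0, 0, 0]
R5 ← R5 − (2/7)·R3: [0, 0, 0, 0]
The echelon form has 3 nonzero rows; the last pivot sits in the augmented column, so rank(M) = 2 but rank([M|b]) = 3.
Since the ranks differ, the system is inconsistent.
It has no solutions.

0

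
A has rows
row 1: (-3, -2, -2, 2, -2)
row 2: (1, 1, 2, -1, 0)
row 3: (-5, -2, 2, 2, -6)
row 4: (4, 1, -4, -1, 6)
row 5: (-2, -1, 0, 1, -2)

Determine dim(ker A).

Row reduce to echelon form.
R2 ← R2 + (1/3)·R1: [0, 1/3, 4/3, -1/3, -2/3]
R3 ← R3 − (5/3)·R1: [0, 4/3, 16/3, -4/3, -8/3]
R4 ← R4 + (4/3)·R1: [0, -5/3, -20/3, 5/3, 10/3]
R5 ← R5 − (2/3)·R1: [0, 1/3, 4/3, -1/3, -2/3]
R3 ← R3 − (4)·R2: [0, 0, 0, 0, 0]
R4 ← R4 + (5)·R2: [0, 0, 0, 0, 0]
R5 ← R5 − R2: [0, 0, 0, 0, 0]
2 nonzero rows, so rank(A) = 2.
A has 5 columns; by rank–nullity, nullity = 5 − 2 = 3.

3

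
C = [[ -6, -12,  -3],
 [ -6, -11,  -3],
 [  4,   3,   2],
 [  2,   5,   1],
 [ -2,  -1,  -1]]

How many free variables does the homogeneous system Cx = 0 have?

1

Row reduce to echelon form.
R2 ← R2 − R1: [0, 1, 0]
R3 ← R3 + (2/3)·R1: [0, -5, 0]
R4 ← R4 + (1/3)·R1: [0, 1, 0]
R5 ← R5 − (1/3)·R1: [0, 3, 0]
R3 ← R3 + (5)·R2: [0, 0, 0]
R4 ← R4 − R2: [0, 0, 0]
R5 ← R5 − (3)·R2: [0, 0, 0]
2 nonzero rows, so rank(C) = 2.
C has 3 columns; by rank–nullity, nullity = 3 − 2 = 1.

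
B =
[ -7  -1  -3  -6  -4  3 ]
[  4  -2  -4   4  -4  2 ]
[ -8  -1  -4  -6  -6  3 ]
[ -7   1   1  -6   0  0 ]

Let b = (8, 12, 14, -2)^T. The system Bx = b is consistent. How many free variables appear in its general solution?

3

Row reduce the augmented matrix [B | b].
R2 ← R2 + (4/7)·R1: [0, -18/7, -40/7, 4/7, -44/7, 26/7, 116/7]
R3 ← R3 − (8/7)·R1: [0, 1/7, -4/7, 6/7, -10/7, -3/7, 34/7]
R4 ← R4 − R1: [0, 2, 4, 0, 4, -3, -10]
R3 ← R3 + (1/18)·R2: [0, 0, -8/9, 8/9, -16/9, -2/9, 52/9]
R4 ← R4 + (7/9)·R2: [0, 0, -4/9, 4/9, -8/9, -1/9, 26/9]
R4 ← R4 − (1/2)·R3: [0, 0, 0, 0, 0, 0, 0]
The echelon form has 3 nonzero rows, and every pivot lies in the first 6 columns, so rank(B) = rank([B|b]) = 3.
The system is consistent.
Free variables = (unknowns) − (rank) = 6 − 3 = 3.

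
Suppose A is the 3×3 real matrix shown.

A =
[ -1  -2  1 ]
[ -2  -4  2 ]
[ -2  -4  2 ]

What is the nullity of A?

2

Row reduce to echelon form.
R2 ← R2 − (2)·R1: [0, 0, 0]
R3 ← R3 − (2)·R1: [0, 0, 0]
1 nonzero row, so rank(A) = 1.
A has 3 columns; by rank–nullity, nullity = 3 − 1 = 2.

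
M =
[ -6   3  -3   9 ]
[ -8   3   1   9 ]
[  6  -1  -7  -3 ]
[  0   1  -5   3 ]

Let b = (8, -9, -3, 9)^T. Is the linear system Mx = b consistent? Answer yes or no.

no

Row reduce the augmented matrix [M | b].
R2 ← R2 − (4/3)·R1: [0, -1, 5, -3, -59/3]
R3 ← R3 + R1: [0, 2, -10, 6, 5]
R3 ← R3 + (2)·R2: [0, 0, 0, 0, -103/3]
R4 ← R4 + R2: [0, 0, 0, 0, -32/3]
R4 ← R4 − (32/103)·R3: [0, 0, 0, 0, 0]
The echelon form has 3 nonzero rows; the last pivot sits in the augmented column, so rank(M) = 2 but rank([M|b]) = 3.
Since the ranks differ, the system is inconsistent.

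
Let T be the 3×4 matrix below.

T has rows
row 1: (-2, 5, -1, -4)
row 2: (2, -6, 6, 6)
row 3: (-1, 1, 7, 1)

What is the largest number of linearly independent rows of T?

Row reduce to echelon form.
R2 ← R2 + R1: [0, -1, 5, 2]
R3 ← R3 − (1/2)·R1: [0, -3/2, 15/2, 3]
R3 ← R3 − (3/2)·R2: [0, 0, 0, 0]
Echelon form has 2 nonzero rows, so rank(T) = 2.
The rank gives the maximum number of linearly independent rows: 2.

2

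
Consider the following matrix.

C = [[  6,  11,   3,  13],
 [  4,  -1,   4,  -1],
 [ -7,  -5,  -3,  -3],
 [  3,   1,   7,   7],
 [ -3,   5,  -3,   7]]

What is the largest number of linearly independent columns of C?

Row reduce to echelon form.
R2 ← R2 − (2/3)·R1: [0, -25/3, 2, -29/3]
R3 ← R3 + (7/6)·R1: [0, 47/6, 1/2, 73/6]
R4 ← R4 − (1/2)·R1: [0, -9/2, 11/2, 1/2]
R5 ← R5 + (1/2)·R1: [0, 21/2, -3/2, 27/2]
R3 ← R3 + (47/50)·R2: [0, 0, 119/50, 77/25]
R4 ← R4 − (27/50)·R2: [0, 0, 221/50, 143/25]
R5 ← R5 + (63/50)·R2: [0, 0, 51/50, 33/25]
R4 ← R4 − (13/7)·R3: [0, 0, 0, 0]
R5 ← R5 − (3/7)·R3: [0, 0, 0, 0]
Echelon form has 3 nonzero rows, so rank(C) = 3.
The rank gives the maximum number of linearly independent columns: 3.

3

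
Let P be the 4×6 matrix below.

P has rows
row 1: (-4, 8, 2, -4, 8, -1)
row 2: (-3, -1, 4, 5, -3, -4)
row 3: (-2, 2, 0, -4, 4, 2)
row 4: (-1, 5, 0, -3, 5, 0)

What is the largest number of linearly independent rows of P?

3

Row reduce to echelon form.
R2 ← R2 − (3/4)·R1: [0, -7, 5/2, 8, -9, -13/4]
R3 ← R3 − (1/2)·R1: [0, -2, -1, -2, 0, 5/2]
R4 ← R4 − (1/4)·R1: [0, 3, -1/2, -2, 3, 1/4]
R3 ← R3 − (2/7)·R2: [0, 0, -12/7, -30/7, 18/7, 24/7]
R4 ← R4 + (3/7)·R2: [0, 0, 4/7, 10/7, -6/7, -8/7]
R4 ← R4 + (1/3)·R3: [0, 0, 0, 0, 0, 0]
Echelon form has 3 nonzero rows, so rank(P) = 3.
The rank gives the maximum number of linearly independent rows: 3.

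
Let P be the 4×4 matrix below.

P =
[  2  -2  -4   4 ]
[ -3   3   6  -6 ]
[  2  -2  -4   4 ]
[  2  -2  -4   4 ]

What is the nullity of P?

3

Row reduce to echelon form.
R2 ← R2 + (3/2)·R1: [0, 0, 0, 0]
R3 ← R3 − R1: [0, 0, 0, 0]
R4 ← R4 − R1: [0, 0, 0, 0]
1 nonzero row, so rank(P) = 1.
P has 4 columns; by rank–nullity, nullity = 4 − 1 = 3.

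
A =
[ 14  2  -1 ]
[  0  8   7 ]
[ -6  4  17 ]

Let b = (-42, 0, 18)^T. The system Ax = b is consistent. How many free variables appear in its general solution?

0

Row reduce the augmented matrix [A | b].
R3 ← R3 + (3/7)·R1: [0, 34/7, 116/7, 0]
R3 ← R3 − (17/28)·R2: [0, 0, 345/28, 0]
The echelon form has 3 nonzero rows, and every pivot lies in the first 3 columns, so rank(A) = rank([A|b]) = 3.
The system is consistent.
Free variables = (unknowns) − (rank) = 3 − 3 = 0.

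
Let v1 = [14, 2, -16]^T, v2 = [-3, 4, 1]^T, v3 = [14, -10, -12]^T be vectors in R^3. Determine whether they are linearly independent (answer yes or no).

Form the matrix with these vectors as rows and row reduce.
R2 ← R2 + (3/14)·R1: [0, 31/7, -17/7]
R3 ← R3 − R1: [0, -12, 4]
R3 ← R3 + (84/31)·R2: [0, 0, -80/31]
3 nonzero rows, so the 3 vectors span a space of dimension 3.
Since 3 = 3, the vectors are linearly independent.

yes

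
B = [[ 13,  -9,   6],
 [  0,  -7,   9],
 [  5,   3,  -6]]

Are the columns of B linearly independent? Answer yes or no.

no

Row reduce B to echelon form.
R3 ← R3 − (5/13)·R1: [0, 84/13, -108/13]
R3 ← R3 + (12/13)·R2: [0, 0, 0]
2 pivots among 3 columns.
Only 2 < 3 pivot columns, so the columns are linearly dependent.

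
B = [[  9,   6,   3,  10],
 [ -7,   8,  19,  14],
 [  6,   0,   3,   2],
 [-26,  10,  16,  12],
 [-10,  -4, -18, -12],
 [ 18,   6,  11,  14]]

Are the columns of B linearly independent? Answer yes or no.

no

Row reduce B to echelon form.
R2 ← R2 + (7/9)·R1: [0, 38/3, 64/3, 196/9]
R3 ← R3 − (2/3)·R1: [0, -4, 1, -14/3]
R4 ← R4 + (26/9)·R1: [0, 82/3, 74/3, 368/9]
R5 ← R5 + (10/9)·R1: [0, 8/3, -44/3, -8/9]
R6 ← R6 − (2)·R1: [0, -6, 5, -6]
R3 ← R3 + (6/19)·R2: [0, 0, 147/19, 42/19]
R4 ← R4 − (41/19)·R2: [0, 0, -406/19, -116/19]
R5 ← R5 − (4/19)·R2: [0, 0, -364/19, -104/19]
R6 ← R6 + (9/19)·R2: [0, 0, 287/19, 82/19]
R4 ← R4 + (58/21)·R3: [0, 0, 0, 0]
R5 ← R5 + (52/21)·R3: [0, 0, 0, 0]
R6 ← R6 − (41/21)·R3: [0, 0, 0, 0]
3 pivots among 4 columns.
Only 3 < 4 pivot columns, so the columns are linearly dependent.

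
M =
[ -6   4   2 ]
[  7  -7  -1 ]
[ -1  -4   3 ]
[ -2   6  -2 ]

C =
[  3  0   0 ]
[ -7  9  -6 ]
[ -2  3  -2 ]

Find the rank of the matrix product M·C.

2

First compute MC:
[[-50,  42, -28],
 [ 72, -66,  44],
 [ 19, -27,  18],
 [-44,  48, -32]]
Now row reduce the product.
R2 ← R2 + (36/25)·R1: [0, -138/25, 92/25]
R3 ← R3 + (19/50)·R1: [0, -276/25, 184/25]
R4 ← R4 − (22/25)·R1: [0, 276/25, -184/25]
R3 ← R3 − (2)·R2: [0, 0, 0]
R4 ← R4 + (2)·R2: [0, 0, 0]
2 nonzero rows, so rank(MC) = 2.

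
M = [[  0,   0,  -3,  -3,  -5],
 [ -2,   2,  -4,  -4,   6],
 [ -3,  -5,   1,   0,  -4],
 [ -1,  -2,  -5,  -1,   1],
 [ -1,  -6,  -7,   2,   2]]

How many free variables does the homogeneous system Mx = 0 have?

Row reduce to echelon form.
Swap R1 ↔ R2
R3 ← R3 − (3/2)·R1: [0, -8, 7, 6, -13]
R4 ← R4 − (1/2)·R1: [0, -3, -3, 1, -2]
R5 ← R5 − (1/2)·R1: [0, -7, -5, 4, -1]
Swap R2 ↔ R3
R4 ← R4 − (3/8)·R2: [0, 0, -45/8, -5/4, 23/8]
R5 ← R5 − (7/8)·R2: [0, 0, -89/8, -5/4, 83/8]
R4 ← R4 − (15/8)·R3: [0, 0, 0, 35/8, 49/4]
R5 ← R5 − (89/24)·R3: [0, 0, 0, 79/8, 347/12]
R5 ← R5 − (79/35)·R4: [0, 0, 0, 0, 19/15]
5 nonzero rows, so rank(M) = 5.
M has 5 columns; by rank–nullity, nullity = 5 − 5 = 0.

0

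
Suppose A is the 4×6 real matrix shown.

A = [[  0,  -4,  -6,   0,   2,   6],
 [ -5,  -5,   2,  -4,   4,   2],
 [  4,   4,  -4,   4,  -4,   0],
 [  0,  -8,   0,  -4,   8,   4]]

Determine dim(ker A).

3

Row reduce to echelon form.
Swap R1 ↔ R2
R3 ← R3 + (4/5)·R1: [0, 0, -12/5, 4/5, -4/5, 8/5]
R4 ← R4 − (2)·R2: [0, 0, 12, -4, 4, -8]
R4 ← R4 + (5)·R3: [0, 0, 0, 0, 0, 0]
3 nonzero rows, so rank(A) = 3.
A has 6 columns; by rank–nullity, nullity = 6 − 3 = 3.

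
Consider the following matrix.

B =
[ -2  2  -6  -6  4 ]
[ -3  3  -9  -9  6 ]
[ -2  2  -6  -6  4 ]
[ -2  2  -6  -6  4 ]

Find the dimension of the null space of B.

4

Row reduce to echelon form.
R2 ← R2 − (3/2)·R1: [0, 0, 0, 0, 0]
R3 ← R3 − R1: [0, 0, 0, 0, 0]
R4 ← R4 − R1: [0, 0, 0, 0, 0]
1 nonzero row, so rank(B) = 1.
B has 5 columns; by rank–nullity, nullity = 5 − 1 = 4.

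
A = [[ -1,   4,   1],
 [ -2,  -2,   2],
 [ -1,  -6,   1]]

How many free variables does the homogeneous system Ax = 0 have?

1

Row reduce to echelon form.
R2 ← R2 − (2)·R1: [0, -10, 0]
R3 ← R3 − R1: [0, -10, 0]
R3 ← R3 − R2: [0, 0, 0]
2 nonzero rows, so rank(A) = 2.
A has 3 columns; by rank–nullity, nullity = 3 − 2 = 1.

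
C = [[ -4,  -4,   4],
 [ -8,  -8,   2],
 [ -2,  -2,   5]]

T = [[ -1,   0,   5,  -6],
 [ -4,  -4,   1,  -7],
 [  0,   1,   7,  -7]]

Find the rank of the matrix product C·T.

2

First compute CT:
[[ 20,  20,   4,  24],
 [ 40,  34, -34,  90],
 [ 10,  13,  23,  -9]]
Now row reduce the product.
R2 ← R2 − (2)·R1: [0, -6, -42, 42]
R3 ← R3 − (1/2)·R1: [0, 3, 21, -21]
R3 ← R3 + (1/2)·R2: [0, 0, 0, 0]
2 nonzero rows, so rank(CT) = 2.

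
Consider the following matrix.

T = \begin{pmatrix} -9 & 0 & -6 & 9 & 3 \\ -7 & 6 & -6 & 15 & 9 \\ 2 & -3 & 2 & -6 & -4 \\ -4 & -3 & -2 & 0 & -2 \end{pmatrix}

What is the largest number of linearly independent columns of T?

Row reduce to echelon form.
R2 ← R2 − (7/9)·R1: [0, 6, -4/3, 8, 20/3]
R3 ← R3 + (2/9)·R1: [0, -3, 2/3, -4, -10/3]
R4 ← R4 − (4/9)·R1: [0, -3, 2/3, -4, -10/3]
R3 ← R3 + (1/2)·R2: [0, 0, 0, 0, 0]
R4 ← R4 + (1/2)·R2: [0, 0, 0, 0, 0]
Echelon form has 2 nonzero rows, so rank(T) = 2.
The rank gives the maximum number of linearly independent columns: 2.

2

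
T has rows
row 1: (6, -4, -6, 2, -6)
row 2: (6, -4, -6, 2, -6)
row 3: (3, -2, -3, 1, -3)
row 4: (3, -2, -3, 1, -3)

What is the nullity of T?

4

Row reduce to echelon form.
R2 ← R2 − R1: [0, 0, 0, 0, 0]
R3 ← R3 − (1/2)·R1: [0, 0, 0, 0, 0]
R4 ← R4 − (1/2)·R1: [0, 0, 0, 0, 0]
1 nonzero row, so rank(T) = 1.
T has 5 columns; by rank–nullity, nullity = 5 − 1 = 4.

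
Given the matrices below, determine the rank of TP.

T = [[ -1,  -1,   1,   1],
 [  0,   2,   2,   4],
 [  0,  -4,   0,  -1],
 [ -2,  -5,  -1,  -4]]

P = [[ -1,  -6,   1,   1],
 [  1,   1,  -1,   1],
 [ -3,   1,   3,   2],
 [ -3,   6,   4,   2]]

First compute TP:
[[ -6,  12,   7,   2],
 [-16,  28,  20,  14],
 [ -1, -10,   0,  -6],
 [ 12, -18, -16, -17]]
Now row reduce the product.
R2 ← R2 − (8/3)·R1: [0, -4, 4/3, 26/3]
R3 ← R3 − (1/6)·R1: [0, -12, -7/6, -19/3]
R4 ← R4 + (2)·R1: [0, 6, -2, -13]
R3 ← R3 − (3)·R2: [0, 0, -31/6, -97/3]
R4 ← R4 + (3/2)·R2: [0, 0, 0, 0]
3 nonzero rows, so rank(TP) = 3.

3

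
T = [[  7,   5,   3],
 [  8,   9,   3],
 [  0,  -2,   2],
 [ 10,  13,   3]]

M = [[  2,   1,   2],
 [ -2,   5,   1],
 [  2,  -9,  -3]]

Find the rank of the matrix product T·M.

2

First compute TM:
[[ 10,   5,  10],
 [  4,  26,  16],
 [  8, -28,  -8],
 [  0,  48,  24]]
Now row reduce the product.
R2 ← R2 − (2/5)·R1: [0, 24, 12]
R3 ← R3 − (4/5)·R1: [0, -32, -16]
R3 ← R3 + (4/3)·R2: [0, 0, 0]
R4 ← R4 − (2)·R2: [0, 0, 0]
2 nonzero rows, so rank(TM) = 2.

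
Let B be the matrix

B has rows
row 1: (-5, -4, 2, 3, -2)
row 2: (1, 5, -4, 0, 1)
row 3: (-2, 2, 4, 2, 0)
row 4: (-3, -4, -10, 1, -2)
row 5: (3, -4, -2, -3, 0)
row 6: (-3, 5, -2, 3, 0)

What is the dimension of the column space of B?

Row reduce to echelon form.
R2 ← R2 + (1/5)·R1: [0, 21/5, -18/5, 3/5, 3/5]
R3 ← R3 − (2/5)·R1: [0, 18/5, 16/5, 4/5, 4/5]
R4 ← R4 − (3/5)·R1: [0, -8/5, -56/5, -4/5, -4/5]
R5 ← R5 + (3/5)·R1: [0, -32/5, -4/5, -6/5, -6/5]
R6 ← R6 − (3/5)·R1: [0, 37/5, -16/5, 6/5, 6/5]
R3 ← R3 − (6/7)·R2: [0, 0, 44/7, 2/7, 2/7]
R4 ← R4 + (8/21)·R2: [0, 0, -88/7, -4/7, -4/7]
R5 ← R5 + (32/21)·R2: [0, 0, -44/7, -2/7, -2/7]
R6 ← R6 − (37/21)·R2: [0, 0, 22/7, 1/7, 1/7]
R4 ← R4 + (2)·R3: [0, 0, 0, 0, 0]
R5 ← R5 + R3: [0, 0, 0, 0, 0]
R6 ← R6 − (1/2)·R3: [0, 0, 0, 0, 0]
Echelon form has 3 nonzero rows, so rank(B) = 3.
The column space has dimension equal to the rank: 3.

3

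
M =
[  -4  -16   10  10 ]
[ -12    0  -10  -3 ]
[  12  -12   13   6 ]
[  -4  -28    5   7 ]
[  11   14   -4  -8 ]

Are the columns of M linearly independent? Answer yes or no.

no

Row reduce M to echelon form.
R2 ← R2 − (3)·R1: [0, 48, -40, -33]
R3 ← R3 + (3)·R1: [0, -60, 43, 36]
R4 ← R4 − R1: [0, -12, -5, -3]
R5 ← R5 + (11/4)·R1: [0, -30, 47/2, 39/2]
R3 ← R3 + (5/4)·R2: [0, 0, -7, -21/4]
R4 ← R4 + (1/4)·R2: [0, 0, -15, -45/4]
R5 ← R5 + (5/8)·R2: [0, 0, -3/2, -9/8]
R4 ← R4 − (15/7)·R3: [0, 0, 0, 0]
R5 ← R5 − (3/14)·R3: [0, 0, 0, 0]
3 pivots among 4 columns.
Only 3 < 4 pivot columns, so the columns are linearly dependent.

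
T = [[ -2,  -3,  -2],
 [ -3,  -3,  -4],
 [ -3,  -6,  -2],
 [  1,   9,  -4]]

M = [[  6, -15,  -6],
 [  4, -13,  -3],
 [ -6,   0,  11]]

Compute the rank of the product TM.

First compute TM:
[[-12,  69,  -1],
 [ -6,  84, -17],
 [-30, 123,  14],
 [ 66, -132, -77]]
Now row reduce the product.
R2 ← R2 − (1/2)·R1: [0, 99/2, -33/2]
R3 ← R3 − (5/2)·R1: [0, -99/2, 33/2]
R4 ← R4 + (11/2)·R1: [0, 495/2, -165/2]
R3 ← R3 + R2: [0, 0, 0]
R4 ← R4 − (5)·R2: [0, 0, 0]
2 nonzero rows, so rank(TM) = 2.

2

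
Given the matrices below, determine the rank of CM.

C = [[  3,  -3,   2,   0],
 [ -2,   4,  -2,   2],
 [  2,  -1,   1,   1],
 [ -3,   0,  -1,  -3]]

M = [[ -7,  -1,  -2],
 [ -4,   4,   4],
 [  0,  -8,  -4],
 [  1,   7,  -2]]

First compute CM:
[[ -9, -31, -26],
 [  0,  48,  24],
 [ -9,  -7, -14],
 [ 18, -10,  16]]
Now row reduce the product.
R3 ← R3 − R1: [0, 24, 12]
R4 ← R4 + (2)·R1: [0, -72, -36]
R3 ← R3 − (1/2)·R2: [0, 0, 0]
R4 ← R4 + (3/2)·R2: [0, 0, 0]
2 nonzero rows, so rank(CM) = 2.

2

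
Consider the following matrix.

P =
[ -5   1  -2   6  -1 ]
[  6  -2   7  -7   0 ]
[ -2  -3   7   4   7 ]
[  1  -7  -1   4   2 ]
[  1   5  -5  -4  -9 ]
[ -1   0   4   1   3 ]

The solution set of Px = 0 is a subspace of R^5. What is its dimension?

0

Row reduce to echelon form.
R2 ← R2 + (6/5)·R1: [0, -4/5, 23/5, 1/5, -6/5]
R3 ← R3 − (2/5)·R1: [0, -17/5, 39/5, 8/5, 37/5]
R4 ← R4 + (1/5)·R1: [0, -34/5, -7/5, 26/5, 9/5]
R5 ← R5 + (1/5)·R1: [0, 26/5, -27/5, -14/5, -46/5]
R6 ← R6 − (1/5)·R1: [0, -1/5, 22/5, -1/5, 16/5]
R3 ← R3 − (17/4)·R2: [0, 0, -47/4, 3/4, 25/2]
R4 ← R4 − (17/2)·R2: [0, 0, -81/2, 7/2, 12]
R5 ← R5 + (13/2)·R2: [0, 0, 49/2, -3/2, -17]
R6 ← R6 − (1/4)·R2: [0, 0, 13/4, -1/4, 7/2]
R4 ← R4 − (162/47)·R3: [0, 0, 0, 43/47, -1461/47]
R5 ← R5 + (98/47)·R3: [0, 0, 0, 3/47, 426/47]
R6 ← R6 + (13/47)·R3: [0, 0, 0, -2/47, 327/47]
R5 ← R5 − (3/43)·R4: [0, 0, 0, 0, 483/43]
R6 ← R6 + (2/43)·R4: [0, 0, 0, 0, 237/43]
R6 ← R6 − (79/161)·R5: [0, 0, 0, 0, 0]
5 nonzero rows, so rank(P) = 5.
P has 5 columns; by rank–nullity, nullity = 5 − 5 = 0.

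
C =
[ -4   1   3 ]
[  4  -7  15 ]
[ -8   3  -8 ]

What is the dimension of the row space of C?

Row reduce to echelon form.
R2 ← R2 + R1: [0, -6, 18]
R3 ← R3 − (2)·R1: [0, 1, -14]
R3 ← R3 + (1/6)·R2: [0, 0, -11]
Echelon form has 3 nonzero rows, so rank(C) = 3.
The row space has dimension equal to the rank: 3.

3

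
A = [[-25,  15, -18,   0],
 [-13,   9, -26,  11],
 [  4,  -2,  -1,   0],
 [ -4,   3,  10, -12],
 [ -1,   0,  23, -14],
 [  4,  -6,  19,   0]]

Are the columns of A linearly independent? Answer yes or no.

Row reduce A to echelon form.
R2 ← R2 − (13/25)·R1: [0, 6/5, -416/25, 11]
R3 ← R3 + (4/25)·R1: [0, 2/5, -97/25, 0]
R4 ← R4 − (4/25)·R1: [0, 3/5, 322/25, -12]
R5 ← R5 − (1/25)·R1: [0, -3/5, 593/25, -14]
R6 ← R6 + (4/25)·R1: [0, -18/5, 403/25, 0]
R3 ← R3 − (1/3)·R2: [0, 0, 5/3, -11/3]
R4 ← R4 − (1/2)·R2: [0, 0, 106/5, -35/2]
R5 ← R5 + (1/2)·R2: [0, 0, 77/5, -17/2]
R6 ← R6 + (3)·R2: [0, 0, -169/5, 33]
R4 ← R4 − (318/25)·R3: [0, 0, 0, 1457/50]
R5 ← R5 − (231/25)·R3: [0, 0, 0, 1269/50]
R6 ← R6 + (507/25)·R3: [0, 0, 0, -1034/25]
R5 ← R5 − (27/31)·R4: [0, 0, 0, 0]
R6 ← R6 + (44/31)·R4: [0, 0, 0, 0]
4 pivots among 4 columns.
Every column is a pivot column, so the columns are linearly independent.

yes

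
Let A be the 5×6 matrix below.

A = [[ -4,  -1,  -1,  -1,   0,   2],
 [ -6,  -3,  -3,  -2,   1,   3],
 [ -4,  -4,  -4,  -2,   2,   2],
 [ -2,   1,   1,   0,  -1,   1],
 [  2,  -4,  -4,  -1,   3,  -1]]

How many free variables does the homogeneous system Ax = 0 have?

4

Row reduce to echelon form.
R2 ← R2 − (3/2)·R1: [0, -3/2, -3/2, -1/2, 1, 0]
R3 ← R3 − R1: [0, -3, -3, -1, 2, 0]
R4 ← R4 − (1/2)·R1: [0, 3/2, 3/2, 1/2, -1, 0]
R5 ← R5 + (1/2)·R1: [0, -9/2, -9/2, -3/2, 3, 0]
R3 ← R3 − (2)·R2: [0, 0, 0, 0, 0, 0]
R4 ← R4 + R2: [0, 0, 0, 0, 0, 0]
R5 ← R5 − (3)·R2: [0, 0, 0, 0, 0, 0]
2 nonzero rows, so rank(A) = 2.
A has 6 columns; by rank–nullity, nullity = 6 − 2 = 4.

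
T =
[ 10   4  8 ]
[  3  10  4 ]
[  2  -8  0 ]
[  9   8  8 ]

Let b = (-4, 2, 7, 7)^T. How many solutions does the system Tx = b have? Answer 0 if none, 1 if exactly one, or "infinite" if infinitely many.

Row reduce the augmented matrix [T | b].
R2 ← R2 − (3/10)·R1: [0, 44/5, 8/5, 16/5]
R3 ← R3 − (1/5)·R1: [0, -44/5, -8/5, 39/5]
R4 ← R4 − (9/10)·R1: [0, 22/5, 4/5, 53/5]
R3 ← R3 + R2: [0, 0, 0, 11]
R4 ← R4 − (1/2)·R2: [0, 0, 0, 9]
R4 ← R4 − (9/11)·R3: [0, 0, 0, 0]
The echelon form has 3 nonzero rows; the last pivot sits in the augmented column, so rank(T) = 2 but rank([T|b]) = 3.
Since the ranks differ, the system is inconsistent.
It has no solutions.

0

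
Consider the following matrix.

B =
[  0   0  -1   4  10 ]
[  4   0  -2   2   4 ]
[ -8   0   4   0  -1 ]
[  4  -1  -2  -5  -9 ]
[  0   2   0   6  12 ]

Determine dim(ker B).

1

Row reduce to echelon form.
Swap R1 ↔ R2
R3 ← R3 + (2)·R1: [0, 0, 0, 4, 7]
R4 ← R4 − R1: [0, -1, 0, -7, -13]
Swap R2 ↔ R4
R5 ← R5 + (2)·R2: [0, 0, 0, -8, -14]
Swap R3 ↔ R4
R5 ← R5 + (2)·R4: [0, 0, 0, 0, 0]
4 nonzero rows, so rank(B) = 4.
B has 5 columns; by rank–nullity, nullity = 5 − 4 = 1.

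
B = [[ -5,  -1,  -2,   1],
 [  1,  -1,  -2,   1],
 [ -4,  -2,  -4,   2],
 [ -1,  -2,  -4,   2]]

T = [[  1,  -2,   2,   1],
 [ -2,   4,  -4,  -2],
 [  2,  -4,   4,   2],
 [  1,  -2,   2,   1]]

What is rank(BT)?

1

First compute BT:
[[ -6,  12, -12,  -6],
 [  0,   0,   0,   0],
 [ -6,  12, -12,  -6],
 [ -3,   6,  -6,  -3]]
Now row reduce the product.
R3 ← R3 − R1: [0, 0, 0, 0]
R4 ← R4 − (1/2)·R1: [0, 0, 0, 0]
1 nonzero row, so rank(BT) = 1.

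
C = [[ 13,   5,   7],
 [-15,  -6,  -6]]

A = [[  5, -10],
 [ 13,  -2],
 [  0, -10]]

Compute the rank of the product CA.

First compute CA:
[[130, -210],
 [-153, 222]]
Now row reduce the product.
R2 ← R2 + (153/130)·R1: [0, -327/13]
2 nonzero rows, so rank(CA) = 2.

2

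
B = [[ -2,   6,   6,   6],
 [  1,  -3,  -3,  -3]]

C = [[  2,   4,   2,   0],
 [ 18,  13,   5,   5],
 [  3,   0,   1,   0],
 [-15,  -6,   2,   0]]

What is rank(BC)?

First compute BC:
[[ 32,  34,  44,  30],
 [-16, -17, -22, -15]]
Now row reduce the product.
R2 ← R2 + (1/2)·R1: [0, 0, 0, 0]
1 nonzero row, so rank(BC) = 1.

1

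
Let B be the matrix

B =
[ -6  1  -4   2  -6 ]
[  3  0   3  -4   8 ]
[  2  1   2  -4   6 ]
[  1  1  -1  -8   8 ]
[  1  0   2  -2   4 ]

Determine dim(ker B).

0

Row reduce to echelon form.
R2 ← R2 + (1/2)·R1: [0, 1/2, 1, -3, 5]
R3 ← R3 + (1/3)·R1: [0, 4/3, 2/3, -10/3, 4]
R4 ← R4 + (1/6)·R1: [0, 7/6, -5/3, -23/3, 7]
R5 ← R5 + (1/6)·R1: [0, 1/6, 4/3, -5/3, 3]
R3 ← R3 − (8/3)·R2: [0, 0, -2, 14/3, -28/3]
R4 ← R4 − (7/3)·R2: [0, 0, -4, -2/3, -14/3]
R5 ← R5 − (1/3)·R2: [0, 0, 1, -2/3, 4/3]
R4 ← R4 − (2)·R3: [0, 0, 0, -10, 14]
R5 ← R5 + (1/2)·R3: [0, 0, 0, 5/3, -10/3]
R5 ← R5 + (1/6)·R4: [0, 0, 0, 0, -1]
5 nonzero rows, so rank(B) = 5.
B has 5 columns; by rank–nullity, nullity = 5 − 5 = 0.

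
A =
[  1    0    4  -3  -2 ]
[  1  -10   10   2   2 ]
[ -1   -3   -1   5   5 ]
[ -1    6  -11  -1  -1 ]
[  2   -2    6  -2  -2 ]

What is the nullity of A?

Row reduce to echelon form.
R2 ← R2 − R1: [0, -10, 6, 5, 4]
R3 ← R3 + R1: [0, -3, 3, 2, 3]
R4 ← R4 + R1: [0, 6, -7, -4, -3]
R5 ← R5 − (2)·R1: [0, -2, -2, 4, 2]
R3 ← R3 − (3/10)·R2: [0, 0, 6/5, 1/2, 9/5]
R4 ← R4 + (3/5)·R2: [0, 0, -17/5, -1, -3/5]
R5 ← R5 − (1/5)·R2: [0, 0, -16/5, 3, 6/5]
R4 ← R4 + (17/6)·R3: [0, 0, 0, 5/12, 9/2]
R5 ← R5 + (8/3)·R3: [0, 0, 0, 13/3, 6]
R5 ← R5 − (52/5)·R4: [0, 0, 0, 0, -204/5]
5 nonzero rows, so rank(A) = 5.
A has 5 columns; by rank–nullity, nullity = 5 − 5 = 0.

0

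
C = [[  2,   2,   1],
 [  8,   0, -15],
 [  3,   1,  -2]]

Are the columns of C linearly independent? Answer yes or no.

yes

Row reduce C to echelon form.
R2 ← R2 − (4)·R1: [0, -8, -19]
R3 ← R3 − (3/2)·R1: [0, -2, -7/2]
R3 ← R3 − (1/4)·R2: [0, 0, 5/4]
3 pivots among 3 columns.
Every column is a pivot column, so the columns are linearly independent.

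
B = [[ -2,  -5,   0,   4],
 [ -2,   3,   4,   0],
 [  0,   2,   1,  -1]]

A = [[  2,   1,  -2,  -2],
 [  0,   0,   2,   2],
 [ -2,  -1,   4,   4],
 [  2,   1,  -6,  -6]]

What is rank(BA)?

First compute BA:
[[  4,   2, -30, -30],
 [-12,  -6,  26,  26],
 [ -4,  -2,  14,  14]]
Now row reduce the product.
R2 ← R2 + (3)·R1: [0, 0, -64, -64]
R3 ← R3 + R1: [0, 0, -16, -16]
R3 ← R3 − (1/4)·R2: [0, 0, 0, 0]
2 nonzero rows, so rank(BA) = 2.

2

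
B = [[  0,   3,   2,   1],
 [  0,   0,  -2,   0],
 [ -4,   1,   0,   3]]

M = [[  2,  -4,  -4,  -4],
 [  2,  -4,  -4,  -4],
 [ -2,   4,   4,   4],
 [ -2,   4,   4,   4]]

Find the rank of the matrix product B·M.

First compute BM:
[[  0,   0,   0,   0],
 [  4,  -8,  -8,  -8],
 [-12,  24,  24,  24]]
Now row reduce the product.
Swap R1 ↔ R2
R3 ← R3 + (3)·R1: [0, 0, 0, 0]
1 nonzero row, so rank(BM) = 1.

1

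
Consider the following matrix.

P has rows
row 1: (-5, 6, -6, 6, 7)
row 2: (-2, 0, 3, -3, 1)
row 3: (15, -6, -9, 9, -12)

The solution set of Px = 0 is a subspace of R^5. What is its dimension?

Row reduce to echelon form.
R2 ← R2 − (2/5)·R1: [0, -12/5, 27/5, -27/5, -9/5]
R3 ← R3 + (3)·R1: [0, 12, -27, 27, 9]
R3 ← R3 + (5)·R2: [0, 0, 0, 0, 0]
2 nonzero rows, so rank(P) = 2.
P has 5 columns; by rank–nullity, nullity = 5 − 2 = 3.

3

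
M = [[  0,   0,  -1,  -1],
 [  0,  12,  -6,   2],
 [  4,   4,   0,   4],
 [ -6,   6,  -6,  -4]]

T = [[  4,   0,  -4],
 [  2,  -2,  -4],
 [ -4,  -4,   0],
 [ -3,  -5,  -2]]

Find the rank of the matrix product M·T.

2

First compute MT:
[[  7,   9,   2],
 [ 42, -10, -52],
 [ 12, -28, -40],
 [ 24,  32,   8]]
Now row reduce the product.
R2 ← R2 − (6)·R1: [0, -64, -64]
R3 ← R3 − (12/7)·R1: [0, -304/7, -304/7]
R4 ← R4 − (24/7)·R1: [0, 8/7, 8/7]
R3 ← R3 − (19/28)·R2: [0, 0, 0]
R4 ← R4 + (1/56)·R2: [0, 0, 0]
2 nonzero rows, so rank(MT) = 2.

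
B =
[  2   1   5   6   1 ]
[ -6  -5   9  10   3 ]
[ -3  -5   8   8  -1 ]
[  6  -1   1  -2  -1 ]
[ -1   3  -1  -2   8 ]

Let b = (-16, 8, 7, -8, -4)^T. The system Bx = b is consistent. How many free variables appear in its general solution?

Row reduce the augmented matrix [B | b].
R2 ← R2 + (3)·R1: [0, -2, 24, 28, 6, -40]
R3 ← R3 + (3/2)·R1: [0, -7/2, 31/2, 17, 1/2, -17]
R4 ← R4 − (3)·R1: [0, -4, -14, -20, -4, 40]
R5 ← R5 + (1/2)·R1: [0, 7/2, 3/2, 1, 17/2, -12]
R3 ← R3 − (7/4)·R2: [0, 0, -53/2, -32, -10, 53]
R4 ← R4 − (2)·R2: [0, 0, -62, -76, -16, 120]
R5 ← R5 + (7/4)·R2: [0, 0, 87/2, 50, 19, -82]
R4 ← R4 − (124/53)·R3: [0, 0, 0, -60/53, 392/53, -4]
R5 ← R5 + (87/53)·R3: [0, 0, 0, -134/53, 137/53, 5]
R5 ← R5 − (67/30)·R4: [0, 0, 0, 0, -209/15, 209/15]
The echelon form has 5 nonzero rows, and every pivot lies in the first 5 columns, so rank(B) = rank([B|b]) = 5.
The system is consistent.
Free variables = (unknowns) − (rank) = 5 − 5 = 0.

0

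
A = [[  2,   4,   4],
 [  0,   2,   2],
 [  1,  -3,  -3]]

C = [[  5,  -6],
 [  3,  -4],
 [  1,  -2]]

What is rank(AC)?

2

First compute AC:
[[ 26, -36],
 [  8, -12],
 [ -7,  12]]
Now row reduce the product.
R2 ← R2 − (4/13)·R1: [0, -12/13]
R3 ← R3 + (7/26)·R1: [0, 30/13]
R3 ← R3 + (5/2)·R2: [0, 0]
2 nonzero rows, so rank(AC) = 2.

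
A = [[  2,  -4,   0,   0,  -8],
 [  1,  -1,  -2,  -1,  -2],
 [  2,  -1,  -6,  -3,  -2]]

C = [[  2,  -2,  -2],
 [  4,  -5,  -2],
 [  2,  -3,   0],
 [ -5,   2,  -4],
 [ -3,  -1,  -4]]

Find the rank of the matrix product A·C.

2

First compute AC:
[[ 12,  24,  36],
 [  5,   9,  12],
 [  9,  15,  18]]
Now row reduce the product.
R2 ← R2 − (5/12)·R1: [0, -1, -3]
R3 ← R3 − (3/4)·R1: [0, -3, -9]
R3 ← R3 − (3)·R2: [0, 0, 0]
2 nonzero rows, so rank(AC) = 2.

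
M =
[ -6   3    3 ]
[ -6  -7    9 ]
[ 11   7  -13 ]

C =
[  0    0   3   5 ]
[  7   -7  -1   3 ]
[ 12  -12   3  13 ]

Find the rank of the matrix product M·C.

2

First compute MC:
[[ 57, -57, -12,  18],
 [ 59, -59,  16,  66],
 [-107, 107, -13, -93]]
Now row reduce the product.
R2 ← R2 − (59/57)·R1: [0, 0, 540/19, 900/19]
R3 ← R3 + (107/57)·R1: [0, 0, -675/19, -1125/19]
R3 ← R3 + (5/4)·R2: [0, 0, 0, 0]
2 nonzero rows, so rank(MC) = 2.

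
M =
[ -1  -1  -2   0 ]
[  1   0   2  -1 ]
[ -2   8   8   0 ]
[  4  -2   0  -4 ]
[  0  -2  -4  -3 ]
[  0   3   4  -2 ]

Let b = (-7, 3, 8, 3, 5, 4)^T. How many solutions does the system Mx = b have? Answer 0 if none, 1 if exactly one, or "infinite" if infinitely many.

0

Row reduce the augmented matrix [M | b].
R2 ← R2 + R1: [0, -1, 0, -1, -4]
R3 ← R3 − (2)·R1: [0, 10, 12, 0, 22]
R4 ← R4 + (4)·R1: [0, -6, -8, -4, -25]
R3 ← R3 + (10)·R2: [0, 0, 12, -10, -18]
R4 ← R4 − (6)·R2: [0, 0, -8, 2, -1]
R5 ← R5 − (2)·R2: [0, 0, -4, -1, 13]
R6 ← R6 + (3)·R2: [0, 0, 4, -5, -8]
R4 ← R4 + (2/3)·R3: [0, 0, 0, -14/3, -13]
R5 ← R5 + (1/3)·R3: [0, 0, 0, -13/3, 7]
R6 ← R6 − (1/3)·R3: [0, 0, 0, -5/3, -2]
R5 ← R5 − (13/14)·R4: [0, 0, 0, 0, 267/14]
R6 ← R6 − (5/14)·R4: [0, 0, 0, 0, 37/14]
R6 ← R6 − (37/267)·R5: [0, 0, 0, 0, 0]
The echelon form has 5 nonzero rows; the last pivot sits in the augmented column, so rank(M) = 4 but rank([M|b]) = 5.
Since the ranks differ, the system is inconsistent.
It has no solutions.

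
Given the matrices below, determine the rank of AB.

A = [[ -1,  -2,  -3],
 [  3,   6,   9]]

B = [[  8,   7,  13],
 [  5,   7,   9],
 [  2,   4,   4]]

1

First compute AB:
[[-24, -33, -43],
 [ 72,  99, 129]]
Now row reduce the product.
R2 ← R2 + (3)·R1: [0, 0, 0]
1 nonzero row, so rank(AB) = 1.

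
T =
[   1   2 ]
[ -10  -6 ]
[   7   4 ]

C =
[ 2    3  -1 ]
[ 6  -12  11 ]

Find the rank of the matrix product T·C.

2

First compute TC:
[[ 14, -21,  21],
 [-56,  42, -56],
 [ 38, -27,  37]]
Now row reduce the product.
R2 ← R2 + (4)·R1: [0, -42, 28]
R3 ← R3 − (19/7)·R1: [0, 30, -20]
R3 ← R3 + (5/7)·R2: [0, 0, 0]
2 nonzero rows, so rank(TC) = 2.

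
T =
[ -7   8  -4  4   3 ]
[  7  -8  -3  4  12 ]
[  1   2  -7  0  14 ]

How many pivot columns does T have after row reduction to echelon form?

Row reduce to echelon form.
R2 ← R2 + R1: [0, 0, -7, 8, 15]
R3 ← R3 + (1/7)·R1: [0, 22/7, -53/7, 4/7, 101/7]
Swap R2 ↔ R3
Echelon form has 3 nonzero rows, so rank(T) = 3.
Each nonzero row contributes one pivot column: 3 pivot columns.

3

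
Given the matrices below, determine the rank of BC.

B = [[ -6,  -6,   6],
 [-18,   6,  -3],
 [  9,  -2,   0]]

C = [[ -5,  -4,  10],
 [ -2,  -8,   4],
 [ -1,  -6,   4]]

First compute BC:
[[ 36,  36, -60],
 [ 81,  42, -168],
 [-41, -20,  82]]
Now row reduce the product.
R2 ← R2 − (9/4)·R1: [0, -39, -33]
R3 ← R3 + (41/36)·R1: [0, 21, 41/3]
R3 ← R3 + (7/13)·R2: [0, 0, -160/39]
3 nonzero rows, so rank(BC) = 3.

3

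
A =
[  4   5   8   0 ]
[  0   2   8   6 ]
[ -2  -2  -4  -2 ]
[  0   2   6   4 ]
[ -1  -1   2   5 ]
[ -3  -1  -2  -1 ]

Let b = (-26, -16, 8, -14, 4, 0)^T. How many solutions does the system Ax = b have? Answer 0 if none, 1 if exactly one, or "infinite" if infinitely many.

Row reduce the augmented matrix [A | b].
R3 ← R3 + (1/2)·R1: [0, 1/2, 0, -2, -5]
R5 ← R5 + (1/4)·R1: [0, 1/4, 4, 5, -5/2]
R6 ← R6 + (3/4)·R1: [0, 11/4, 4, -1, -39/2]
R3 ← R3 − (1/4)·R2: [0, 0, -2, -7/2, -1]
R4 ← R4 − R2: [0, 0, -2, -2, 2]
R5 ← R5 − (1/8)·R2: [0, 0, 3, 17/4, -1/2]
R6 ← R6 − (11/8)·R2: [0, 0, -7, -37/4, 5/2]
R4 ← R4 − R3: [0, 0, 0, 3/2, 3]
R5 ← R5 + (3/2)·R3: [0, 0, 0, -1, -2]
R6 ← R6 − (7/2)·R3: [0, 0, 0, 3, 6]
R5 ← R5 + (2/3)·R4: [0, 0, 0, 0, 0]
R6 ← R6 − (2)·R4: [0, 0, 0, 0, 0]
The echelon form has 4 nonzero rows, and every pivot lies in the first 4 columns, so rank(A) = rank([A|b]) = 4.
The system is consistent.
rank = 4 = number of unknowns, so the solution is unique.

1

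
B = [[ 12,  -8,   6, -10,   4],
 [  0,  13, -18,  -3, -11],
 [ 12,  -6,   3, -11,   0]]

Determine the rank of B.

Row reduce to echelon form.
R3 ← R3 − R1: [0, 2, -3, -1, -4]
R3 ← R3 − (2/13)·R2: [0, 0, -3/13, -7/13, -30/13]
Echelon form has 3 nonzero rows, so rank(B) = 3.

3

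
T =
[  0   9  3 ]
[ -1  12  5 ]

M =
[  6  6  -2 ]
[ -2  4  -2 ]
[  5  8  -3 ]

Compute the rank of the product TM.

2

First compute TM:
[[ -3,  60, -27],
 [ -5,  82, -37]]
Now row reduce the product.
R2 ← R2 − (5/3)·R1: [0, -18, 8]
2 nonzero rows, so rank(TM) = 2.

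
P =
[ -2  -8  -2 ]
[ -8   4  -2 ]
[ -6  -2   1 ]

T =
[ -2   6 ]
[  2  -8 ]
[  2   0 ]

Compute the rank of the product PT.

2

First compute PT:
[[-16,  52],
 [ 20, -80],
 [ 10, -20]]
Now row reduce the product.
R2 ← R2 + (5/4)·R1: [0, -15]
R3 ← R3 + (5/8)·R1: [0, 25/2]
R3 ← R3 + (5/6)·R2: [0, 0]
2 nonzero rows, so rank(PT) = 2.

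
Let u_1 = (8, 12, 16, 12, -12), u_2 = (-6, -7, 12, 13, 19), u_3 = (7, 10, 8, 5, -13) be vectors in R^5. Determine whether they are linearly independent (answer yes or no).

Form the matrix with these vectors as rows and row reduce.
R2 ← R2 + (3/4)·R1: [0, 2, 24, 22, 10]
R3 ← R3 − (7/8)·R1: [0, -1/2, -6, -11/2, -5/2]
R3 ← R3 + (1/4)·R2: [0, 0, 0, 0, 0]
2 nonzero rows, so the 3 vectors span a space of dimension 2.
Since 2 < 3, the vectors are linearly dependent.

no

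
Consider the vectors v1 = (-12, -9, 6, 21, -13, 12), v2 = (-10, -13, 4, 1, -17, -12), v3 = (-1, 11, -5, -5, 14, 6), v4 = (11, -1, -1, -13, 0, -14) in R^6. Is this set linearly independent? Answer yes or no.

Form the matrix with these vectors as rows and row reduce.
R2 ← R2 − (5/6)·R1: [0, -11/2, -1, -33/2, -37/6, -22]
R3 ← R3 − (1/12)·R1: [0, 47/4, -11/2, -27/4, 181/12, 5]
R4 ← R4 + (11/12)·R1: [0, -37/4, 9/2, 25/4, -143/12, -3]
R3 ← R3 + (47/22)·R2: [0, 0, -84/11, -42, 21/11, -42]
R4 ← R4 − (37/22)·R2: [0, 0, 68/11, 34, -17/11, 34]
R4 ← R4 + (17/21)·R3: [0, 0, 0, 0, 0, 0]
3 nonzero rows, so the 4 vectors span a space of dimension 3.
Since 3 < 4, the vectors are linearly dependent.

no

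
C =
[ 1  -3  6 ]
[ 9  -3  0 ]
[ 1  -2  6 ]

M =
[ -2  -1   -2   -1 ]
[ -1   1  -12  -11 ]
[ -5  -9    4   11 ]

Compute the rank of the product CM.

3

First compute CM:
[[-29, -58,  58,  98],
 [-15, -12,  18,  24],
 [-30, -57,  46,  87]]
Now row reduce the product.
R2 ← R2 − (15/29)·R1: [0, 18, -12, -774/29]
R3 ← R3 − (30/29)·R1: [0, 3, -14, -417/29]
R3 ← R3 − (1/6)·R2: [0, 0, -12, -288/29]
3 nonzero rows, so rank(CM) = 3.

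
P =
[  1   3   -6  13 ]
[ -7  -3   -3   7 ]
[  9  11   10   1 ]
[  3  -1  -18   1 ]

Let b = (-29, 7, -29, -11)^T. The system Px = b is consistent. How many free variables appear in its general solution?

0

Row reduce the augmented matrix [P | b].
R2 ← R2 + (7)·R1: [0, 18, -45, 98, -196]
R3 ← R3 − (9)·R1: [0, -16, 64, -116, 232]
R4 ← R4 − (3)·R1: [0, -10, 0, -38, 76]
R3 ← R3 + (8/9)·R2: [0, 0, 24, -260/9, 520/9]
R4 ← R4 + (5/9)·R2: [0, 0, -25, 148/9, -296/9]
R4 ← R4 + (25/24)·R3: [0, 0, 0, -737/54, 737/27]
The echelon form has 4 nonzero rows, and every pivot lies in the first 4 columns, so rank(P) = rank([P|b]) = 4.
The system is consistent.
Free variables = (unknowns) − (rank) = 4 − 4 = 0.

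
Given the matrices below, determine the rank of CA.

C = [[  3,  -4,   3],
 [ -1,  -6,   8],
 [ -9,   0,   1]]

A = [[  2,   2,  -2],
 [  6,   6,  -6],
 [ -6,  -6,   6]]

First compute CA:
[[-36, -36,  36],
 [-86, -86,  86],
 [-24, -24,  24]]
Now row reduce the product.
R2 ← R2 − (43/18)·R1: [0, 0, 0]
R3 ← R3 − (2/3)·R1: [0, 0, 0]
1 nonzero row, so rank(CA) = 1.

1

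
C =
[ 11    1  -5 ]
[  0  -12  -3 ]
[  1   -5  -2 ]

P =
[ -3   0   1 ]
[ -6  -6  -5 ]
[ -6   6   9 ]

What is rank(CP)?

First compute CP:
[[ -9, -36, -39],
 [ 90,  54,  33],
 [ 39,  18,   8]]
Now row reduce the product.
R2 ← R2 + (10)·R1: [0, -306, -357]
R3 ← R3 + (13/3)·R1: [0, -138, -161]
R3 ← R3 − (23/51)·R2: [0, 0, 0]
2 nonzero rows, so rank(CP) = 2.

2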